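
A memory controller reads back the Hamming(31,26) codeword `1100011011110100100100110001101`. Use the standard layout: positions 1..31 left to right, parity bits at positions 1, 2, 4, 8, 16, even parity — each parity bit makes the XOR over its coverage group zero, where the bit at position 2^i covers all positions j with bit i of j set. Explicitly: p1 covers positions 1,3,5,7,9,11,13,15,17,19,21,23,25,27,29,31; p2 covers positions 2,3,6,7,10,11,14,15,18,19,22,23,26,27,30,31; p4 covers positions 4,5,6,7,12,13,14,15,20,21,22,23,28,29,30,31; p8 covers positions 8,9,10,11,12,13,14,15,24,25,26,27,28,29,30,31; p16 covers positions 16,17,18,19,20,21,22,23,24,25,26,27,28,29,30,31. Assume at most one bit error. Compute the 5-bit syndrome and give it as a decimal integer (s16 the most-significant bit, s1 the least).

s1: b1⊕b3⊕b5⊕b7⊕b9⊕b11⊕b13⊕b15⊕b17⊕b19⊕b21⊕b23⊕b25⊕b27⊕b29⊕b31 = 1⊕0⊕0⊕1⊕1⊕1⊕0⊕0⊕1⊕0⊕0⊕1⊕0⊕0⊕1⊕1 = 0
s2: b2⊕b3⊕b6⊕b7⊕b10⊕b11⊕b14⊕b15⊕b18⊕b19⊕b22⊕b23⊕b26⊕b27⊕b30⊕b31 = 1⊕0⊕1⊕1⊕1⊕1⊕1⊕0⊕0⊕0⊕0⊕1⊕0⊕0⊕0⊕1 = 0
s4: b4⊕b5⊕b6⊕b7⊕b12⊕b13⊕b14⊕b15⊕b20⊕b21⊕b22⊕b23⊕b28⊕b29⊕b30⊕b31 = 0⊕0⊕1⊕1⊕1⊕0⊕1⊕0⊕1⊕0⊕0⊕1⊕1⊕1⊕0⊕1 = 1
s8: b8⊕b9⊕b10⊕b11⊕b12⊕b13⊕b14⊕b15⊕b24⊕b25⊕b26⊕b27⊕b28⊕b29⊕b30⊕b31 = 0⊕1⊕1⊕1⊕1⊕0⊕1⊕0⊕1⊕0⊕0⊕0⊕1⊕1⊕0⊕1 = 1
s16: b16⊕b17⊕b18⊕b19⊕b20⊕b21⊕b22⊕b23⊕b24⊕b25⊕b26⊕b27⊕b28⊕b29⊕b30⊕b31 = 0⊕1⊕0⊕0⊕1⊕0⊕0⊕1⊕1⊕0⊕0⊕0⊕1⊕1⊕0⊕1 = 1
Syndrome (s16...s1) = 11100 → position 28.

28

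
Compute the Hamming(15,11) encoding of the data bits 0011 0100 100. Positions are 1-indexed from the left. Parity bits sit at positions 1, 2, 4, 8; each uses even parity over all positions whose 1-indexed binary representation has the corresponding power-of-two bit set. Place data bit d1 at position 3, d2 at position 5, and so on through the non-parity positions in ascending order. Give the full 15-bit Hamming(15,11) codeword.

010101100100100

Place data bits at non-power-of-two positions: b3=0, b5=0, b6=1, b7=1, b9=0, b10=1, b11=0, b12=0, b13=1, b14=0, b15=0.
p1 = XOR of data positions {3,5,7,9,11,13,15} = 0⊕0⊕1⊕0⊕0⊕1⊕0 = 0
p2 = XOR of data positions {3,6,7,10,11,14,15} = 0⊕1⊕1⊕1⊕0⊕0⊕0 = 1
p4 = XOR of data positions {5,6,7,12,13,14,15} = 0⊕1⊕1⊕0⊕1⊕0⊕0 = 1
p8 = XOR of data positions {9,10,11,12,13,14,15} = 0⊕1⊕0⊕0⊕1⊕0⊕0 = 0
Codeword b1..b15 = 010101100100100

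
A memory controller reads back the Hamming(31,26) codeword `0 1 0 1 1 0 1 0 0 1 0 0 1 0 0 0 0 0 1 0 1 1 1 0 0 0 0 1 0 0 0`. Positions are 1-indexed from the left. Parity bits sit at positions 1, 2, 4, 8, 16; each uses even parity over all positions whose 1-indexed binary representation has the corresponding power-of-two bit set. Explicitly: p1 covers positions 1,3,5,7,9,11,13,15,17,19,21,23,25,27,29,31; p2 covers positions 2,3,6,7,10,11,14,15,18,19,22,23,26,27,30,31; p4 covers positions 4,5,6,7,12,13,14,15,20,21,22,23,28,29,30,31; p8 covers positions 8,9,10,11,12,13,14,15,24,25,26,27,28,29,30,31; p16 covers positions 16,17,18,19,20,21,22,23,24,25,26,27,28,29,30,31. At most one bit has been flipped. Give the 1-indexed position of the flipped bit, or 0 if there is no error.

24

s1: b1⊕b3⊕b5⊕b7⊕b9⊕b11⊕b13⊕b15⊕b17⊕b19⊕b21⊕b23⊕b25⊕b27⊕b29⊕b31 = 0⊕0⊕1⊕1⊕0⊕0⊕1⊕0⊕0⊕1⊕1⊕1⊕0⊕0⊕0⊕0 = 0
s2: b2⊕b3⊕b6⊕b7⊕b10⊕b11⊕b14⊕b15⊕b18⊕b19⊕b22⊕b23⊕b26⊕b27⊕b30⊕b31 = 1⊕0⊕0⊕1⊕1⊕0⊕0⊕0⊕0⊕1⊕1⊕1⊕0⊕0⊕0⊕0 = 0
s4: b4⊕b5⊕b6⊕b7⊕b12⊕b13⊕b14⊕b15⊕b20⊕b21⊕b22⊕b23⊕b28⊕b29⊕b30⊕b31 = 1⊕1⊕0⊕1⊕0⊕1⊕0⊕0⊕0⊕1⊕1⊕1⊕1⊕0⊕0⊕0 = 0
s8: b8⊕b9⊕b10⊕b11⊕b12⊕b13⊕b14⊕b15⊕b24⊕b25⊕b26⊕b27⊕b28⊕b29⊕b30⊕b31 = 0⊕0⊕1⊕0⊕0⊕1⊕0⊕0⊕0⊕0⊕0⊕0⊕1⊕0⊕0⊕0 = 1
s16: b16⊕b17⊕b18⊕b19⊕b20⊕b21⊕b22⊕b23⊕b24⊕b25⊕b26⊕b27⊕b28⊕b29⊕b30⊕b31 = 0⊕0⊕0⊕1⊕0⊕1⊕1⊕1⊕0⊕0⊕0⊕0⊕1⊕0⊕0⊕0 = 1
Syndrome (s16...s1) = 11000 → position 24.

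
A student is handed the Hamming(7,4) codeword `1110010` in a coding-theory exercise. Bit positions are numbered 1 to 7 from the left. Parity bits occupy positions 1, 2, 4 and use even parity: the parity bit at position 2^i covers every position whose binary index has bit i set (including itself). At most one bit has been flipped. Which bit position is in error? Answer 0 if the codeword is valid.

s1: b1⊕b3⊕b5⊕b7 = 1⊕1⊕0⊕0 = 0
s2: b2⊕b3⊕b6⊕b7 = 1⊕1⊕1⊕0 = 1
s4: b4⊕b5⊕b6⊕b7 = 0⊕0⊕1⊕0 = 1
Syndrome (s4...s1) = 110 → position 6.

6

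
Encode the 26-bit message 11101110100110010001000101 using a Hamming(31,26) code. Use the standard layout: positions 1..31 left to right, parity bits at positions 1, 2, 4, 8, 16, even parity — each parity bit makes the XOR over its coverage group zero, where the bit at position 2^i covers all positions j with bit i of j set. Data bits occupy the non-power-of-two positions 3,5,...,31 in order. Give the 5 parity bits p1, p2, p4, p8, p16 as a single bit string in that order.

Place data bits at non-power-of-two positions: b3=1, b5=1, b6=1, b7=0, b9=1, b10=1, b11=1, b12=0, b13=1, b14=0, b15=0, b17=1, b18=1, b19=0, b20=0, b21=1, b22=0, b23=0, b24=0, b25=1, b26=0, b27=0, b28=0, b29=1, b30=0, b31=1.
p1 = XOR of data positions {3,5,7,9,11,13,15,17,19,21,23,25,27,29,31} = 1⊕1⊕0⊕1⊕1⊕1⊕0⊕1⊕0⊕1⊕0⊕1⊕0⊕1⊕1 = 0
p2 = XOR of data positions {3,6,7,10,11,14,15,18,19,22,23,26,27,30,31} = 1⊕1⊕0⊕1⊕1⊕0⊕0⊕1⊕0⊕0⊕0⊕0⊕0⊕0⊕1 = 0
p4 = XOR of data positions {5,6,7,12,13,14,15,20,21,22,23,28,29,30,31} = 1⊕1⊕0⊕0⊕1⊕0⊕0⊕0⊕1⊕0⊕0⊕0⊕1⊕0⊕1 = 0
p8 = XOR of data positions {9,10,11,12,13,14,15,24,25,26,27,28,29,30,31} = 1⊕1⊕1⊕0⊕1⊕0⊕0⊕0⊕1⊕0⊕0⊕0⊕1⊕0⊕1 = 1
p16 = XOR of data positions {17,18,19,20,21,22,23,24,25,26,27,28,29,30,31} = 1⊕1⊕0⊕0⊕1⊕0⊕0⊕0⊕1⊕0⊕0⊕0⊕1⊕0⊕1 = 0
Parity bits p1,p2,p4,p8,p16 = 00010

00010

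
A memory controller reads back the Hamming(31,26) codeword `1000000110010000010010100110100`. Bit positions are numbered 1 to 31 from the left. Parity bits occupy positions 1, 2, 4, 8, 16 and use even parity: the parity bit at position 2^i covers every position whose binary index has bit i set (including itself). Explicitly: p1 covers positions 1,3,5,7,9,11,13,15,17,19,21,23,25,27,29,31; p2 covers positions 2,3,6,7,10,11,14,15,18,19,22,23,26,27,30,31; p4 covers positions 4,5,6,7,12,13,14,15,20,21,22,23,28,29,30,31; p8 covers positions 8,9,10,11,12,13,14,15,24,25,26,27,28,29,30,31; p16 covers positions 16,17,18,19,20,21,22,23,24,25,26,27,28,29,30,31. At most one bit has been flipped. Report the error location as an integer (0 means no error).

s1: b1⊕b3⊕b5⊕b7⊕b9⊕b11⊕b13⊕b15⊕b17⊕b19⊕b21⊕b23⊕b25⊕b27⊕b29⊕b31 = 1⊕0⊕0⊕0⊕1⊕0⊕0⊕0⊕0⊕0⊕1⊕1⊕0⊕1⊕1⊕0 = 0
s2: b2⊕b3⊕b6⊕b7⊕b10⊕b11⊕b14⊕b15⊕b18⊕b19⊕b22⊕b23⊕b26⊕b27⊕b30⊕b31 = 0⊕0⊕0⊕0⊕0⊕0⊕0⊕0⊕1⊕0⊕0⊕1⊕1⊕1⊕0⊕0 = 0
s4: b4⊕b5⊕b6⊕b7⊕b12⊕b13⊕b14⊕b15⊕b20⊕b21⊕b22⊕b23⊕b28⊕b29⊕b30⊕b31 = 0⊕0⊕0⊕0⊕1⊕0⊕0⊕0⊕0⊕1⊕0⊕1⊕0⊕1⊕0⊕0 = 0
s8: b8⊕b9⊕b10⊕b11⊕b12⊕b13⊕b14⊕b15⊕b24⊕b25⊕b26⊕b27⊕b28⊕b29⊕b30⊕b31 = 1⊕1⊕0⊕0⊕1⊕0⊕0⊕0⊕0⊕0⊕1⊕1⊕0⊕1⊕0⊕0 = 0
s16: b16⊕b17⊕b18⊕b19⊕b20⊕b21⊕b22⊕b23⊕b24⊕b25⊕b26⊕b27⊕b28⊕b29⊕b30⊕b31 = 0⊕0⊕1⊕0⊕0⊕1⊕0⊕1⊕0⊕0⊕1⊕1⊕0⊕1⊕0⊕0 = 0
Syndrome (s16...s1) = 00000 → position 0 (no error).

0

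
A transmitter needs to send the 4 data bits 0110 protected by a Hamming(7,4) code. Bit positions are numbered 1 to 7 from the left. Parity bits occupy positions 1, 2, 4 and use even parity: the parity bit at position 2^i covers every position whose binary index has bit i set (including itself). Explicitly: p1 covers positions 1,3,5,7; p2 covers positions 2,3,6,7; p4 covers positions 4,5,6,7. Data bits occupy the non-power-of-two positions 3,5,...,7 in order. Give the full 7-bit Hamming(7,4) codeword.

Place data bits at non-power-of-two positions: b3=0, b5=1, b6=1, b7=0.
p1 = XOR of data positions {3,5,7} = 0⊕1⊕0 = 1
p2 = XOR of data positions {3,6,7} = 0⊕1⊕0 = 1
p4 = XOR of data positions {5,6,7} = 1⊕1⊕0 = 0
Codeword b1..b7 = 1100110

1100110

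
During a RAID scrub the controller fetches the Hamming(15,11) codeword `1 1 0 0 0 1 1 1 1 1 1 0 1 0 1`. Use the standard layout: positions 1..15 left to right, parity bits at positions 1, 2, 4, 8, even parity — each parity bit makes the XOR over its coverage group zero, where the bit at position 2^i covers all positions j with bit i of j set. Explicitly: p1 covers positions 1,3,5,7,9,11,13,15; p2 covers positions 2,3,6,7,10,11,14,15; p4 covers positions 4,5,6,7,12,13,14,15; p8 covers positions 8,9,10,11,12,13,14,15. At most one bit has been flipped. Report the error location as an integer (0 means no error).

s1: b1⊕b3⊕b5⊕b7⊕b9⊕b11⊕b13⊕b15 = 1⊕0⊕0⊕1⊕1⊕1⊕1⊕1 = 0
s2: b2⊕b3⊕b6⊕b7⊕b10⊕b11⊕b14⊕b15 = 1⊕0⊕1⊕1⊕1⊕1⊕0⊕1 = 0
s4: b4⊕b5⊕b6⊕b7⊕b12⊕b13⊕b14⊕b15 = 0⊕0⊕1⊕1⊕0⊕1⊕0⊕1 = 0
s8: b8⊕b9⊕b10⊕b11⊕b12⊕b13⊕b14⊕b15 = 1⊕1⊕1⊕1⊕0⊕1⊕0⊕1 = 0
Syndrome (s8...s1) = 0000 → position 0 (no error).

0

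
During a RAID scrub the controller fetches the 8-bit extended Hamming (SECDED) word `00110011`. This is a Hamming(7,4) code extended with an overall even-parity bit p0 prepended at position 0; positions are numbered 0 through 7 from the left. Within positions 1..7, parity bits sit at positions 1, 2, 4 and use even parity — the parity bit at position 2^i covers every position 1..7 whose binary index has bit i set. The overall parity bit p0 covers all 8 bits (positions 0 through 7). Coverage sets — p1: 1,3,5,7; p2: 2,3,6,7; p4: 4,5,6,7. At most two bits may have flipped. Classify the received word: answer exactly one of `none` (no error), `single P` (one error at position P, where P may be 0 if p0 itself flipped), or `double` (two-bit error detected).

none

s1: b1⊕b3⊕b5⊕b7 = 0⊕1⊕0⊕1 = 0
s2: b2⊕b3⊕b6⊕b7 = 1⊕1⊕1⊕1 = 0
s4: b4⊕b5⊕b6⊕b7 = 0⊕0⊕1⊕1 = 0
Syndrome (s4...s1) = 000 → position 0 (no error).
Overall parity (XOR of all 8 bits, including p0): 0⊕0⊕1⊕1⊕0⊕0⊕1⊕1 = 0
Overall=0, syndrome position=0 → no error.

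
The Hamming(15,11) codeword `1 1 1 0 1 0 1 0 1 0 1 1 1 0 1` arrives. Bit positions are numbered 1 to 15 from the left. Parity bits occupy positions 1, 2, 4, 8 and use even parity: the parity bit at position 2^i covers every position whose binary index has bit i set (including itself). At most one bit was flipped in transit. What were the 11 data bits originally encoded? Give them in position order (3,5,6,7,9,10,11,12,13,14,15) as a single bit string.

s1: b1⊕b3⊕b5⊕b7⊕b9⊕b11⊕b13⊕b15 = 1⊕1⊕1⊕1⊕1⊕1⊕1⊕1 = 0
s2: b2⊕b3⊕b6⊕b7⊕b10⊕b11⊕b14⊕b15 = 1⊕1⊕0⊕1⊕0⊕1⊕0⊕1 = 1
s4: b4⊕b5⊕b6⊕b7⊕b12⊕b13⊕b14⊕b15 = 0⊕1⊕0⊕1⊕1⊕1⊕0⊕1 = 1
s8: b8⊕b9⊕b10⊕b11⊕b12⊕b13⊕b14⊕b15 = 0⊕1⊕0⊕1⊕1⊕1⊕0⊕1 = 1
Syndrome (s8...s1) = 1110 → position 14.
Flip bit 14: corrected codeword = 111010101011111
Data bits at positions 3,5,6,7,9,10,11,12,13,14,15: 11011011111

11011011111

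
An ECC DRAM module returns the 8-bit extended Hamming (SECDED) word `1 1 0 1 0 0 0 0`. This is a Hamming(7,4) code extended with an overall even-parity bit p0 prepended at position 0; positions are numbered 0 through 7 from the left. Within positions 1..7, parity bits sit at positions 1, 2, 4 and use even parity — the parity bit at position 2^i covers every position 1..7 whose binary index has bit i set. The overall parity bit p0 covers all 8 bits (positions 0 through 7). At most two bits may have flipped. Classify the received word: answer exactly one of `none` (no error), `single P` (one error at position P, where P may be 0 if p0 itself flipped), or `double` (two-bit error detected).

single 2

s1: b1⊕b3⊕b5⊕b7 = 1⊕1⊕0⊕0 = 0
s2: b2⊕b3⊕b6⊕b7 = 0⊕1⊕0⊕0 = 1
s4: b4⊕b5⊕b6⊕b7 = 0⊕0⊕0⊕0 = 0
Syndrome (s4...s1) = 010 → position 2.
Overall parity (XOR of all 8 bits, including p0): 1⊕1⊕0⊕1⊕0⊕0⊕0⊕0 = 1
Overall=1, syndrome position=2 → single-bit error at position 2.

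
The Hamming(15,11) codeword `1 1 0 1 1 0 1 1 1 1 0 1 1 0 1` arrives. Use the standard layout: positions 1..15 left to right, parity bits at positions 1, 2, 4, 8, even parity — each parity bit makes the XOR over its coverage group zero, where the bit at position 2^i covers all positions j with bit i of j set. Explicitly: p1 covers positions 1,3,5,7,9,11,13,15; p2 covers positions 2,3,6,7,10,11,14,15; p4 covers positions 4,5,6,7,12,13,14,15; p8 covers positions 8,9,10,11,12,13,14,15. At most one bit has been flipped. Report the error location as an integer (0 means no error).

0

s1: b1⊕b3⊕b5⊕b7⊕b9⊕b11⊕b13⊕b15 = 1⊕0⊕1⊕1⊕1⊕0⊕1⊕1 = 0
s2: b2⊕b3⊕b6⊕b7⊕b10⊕b11⊕b14⊕b15 = 1⊕0⊕0⊕1⊕1⊕0⊕0⊕1 = 0
s4: b4⊕b5⊕b6⊕b7⊕b12⊕b13⊕b14⊕b15 = 1⊕1⊕0⊕1⊕1⊕1⊕0⊕1 = 0
s8: b8⊕b9⊕b10⊕b11⊕b12⊕b13⊕b14⊕b15 = 1⊕1⊕1⊕0⊕1⊕1⊕0⊕1 = 0
Syndrome (s8...s1) = 0000 → position 0 (no error).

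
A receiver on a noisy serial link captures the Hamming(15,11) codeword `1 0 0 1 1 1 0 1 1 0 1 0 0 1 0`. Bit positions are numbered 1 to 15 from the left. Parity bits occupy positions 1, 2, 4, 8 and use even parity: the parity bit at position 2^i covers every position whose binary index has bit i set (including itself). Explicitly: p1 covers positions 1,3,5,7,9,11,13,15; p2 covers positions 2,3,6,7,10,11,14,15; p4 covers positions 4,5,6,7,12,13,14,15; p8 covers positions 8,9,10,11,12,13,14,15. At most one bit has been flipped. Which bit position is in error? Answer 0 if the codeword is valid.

2

s1: b1⊕b3⊕b5⊕b7⊕b9⊕b11⊕b13⊕b15 = 1⊕0⊕1⊕0⊕1⊕1⊕0⊕0 = 0
s2: b2⊕b3⊕b6⊕b7⊕b10⊕b11⊕b14⊕b15 = 0⊕0⊕1⊕0⊕0⊕1⊕1⊕0 = 1
s4: b4⊕b5⊕b6⊕b7⊕b12⊕b13⊕b14⊕b15 = 1⊕1⊕1⊕0⊕0⊕0⊕1⊕0 = 0
s8: b8⊕b9⊕b10⊕b11⊕b12⊕b13⊕b14⊕b15 = 1⊕1⊕0⊕1⊕0⊕0⊕1⊕0 = 0
Syndrome (s8...s1) = 0010 → position 2.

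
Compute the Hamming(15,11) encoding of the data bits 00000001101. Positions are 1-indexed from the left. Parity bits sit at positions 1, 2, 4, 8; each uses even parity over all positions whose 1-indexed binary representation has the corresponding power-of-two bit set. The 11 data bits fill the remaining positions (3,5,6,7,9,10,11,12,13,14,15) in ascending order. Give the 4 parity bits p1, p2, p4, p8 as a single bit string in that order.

Place data bits at non-power-of-two positions: b3=0, b5=0, b6=0, b7=0, b9=0, b10=0, b11=0, b12=1, b13=1, b14=0, b15=1.
p1 = XOR of data positions {3,5,7,9,11,13,15} = 0⊕0⊕0⊕0⊕0⊕1⊕1 = 0
p2 = XOR of data positions {3,6,7,10,11,14,15} = 0⊕0⊕0⊕0⊕0⊕0⊕1 = 1
p4 = XOR of data positions {5,6,7,12,13,14,15} = 0⊕0⊕0⊕1⊕1⊕0⊕1 = 1
p8 = XOR of data positions {9,10,11,12,13,14,15} = 0⊕0⊕0⊕1⊕1⊕0⊕1 = 1
Parity bits p1,p2,p4,p8 = 0111

0111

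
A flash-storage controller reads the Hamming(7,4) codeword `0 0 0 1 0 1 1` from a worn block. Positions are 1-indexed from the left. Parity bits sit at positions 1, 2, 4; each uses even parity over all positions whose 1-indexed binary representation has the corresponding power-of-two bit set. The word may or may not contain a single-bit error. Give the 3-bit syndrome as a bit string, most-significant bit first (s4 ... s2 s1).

101

s1: b1⊕b3⊕b5⊕b7 = 0⊕0⊕0⊕1 = 1
s2: b2⊕b3⊕b6⊕b7 = 0⊕0⊕1⊕1 = 0
s4: b4⊕b5⊕b6⊕b7 = 1⊕0⊕1⊕1 = 1
Syndrome (s4...s1) = 101 → position 5.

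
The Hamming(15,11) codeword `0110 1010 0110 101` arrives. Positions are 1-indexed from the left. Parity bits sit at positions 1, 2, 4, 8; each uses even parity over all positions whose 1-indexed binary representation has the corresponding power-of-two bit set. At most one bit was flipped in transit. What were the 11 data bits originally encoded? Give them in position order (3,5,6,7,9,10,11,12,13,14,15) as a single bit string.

s1: b1⊕b3⊕b5⊕b7⊕b9⊕b11⊕b13⊕b15 = 0⊕1⊕1⊕1⊕0⊕1⊕1⊕1 = 0
s2: b2⊕b3⊕b6⊕b7⊕b10⊕b11⊕b14⊕b15 = 1⊕1⊕0⊕1⊕1⊕1⊕0⊕1 = 0
s4: b4⊕b5⊕b6⊕b7⊕b12⊕b13⊕b14⊕b15 = 0⊕1⊕0⊕1⊕0⊕1⊕0⊕1 = 0
s8: b8⊕b9⊕b10⊕b11⊕b12⊕b13⊕b14⊕b15 = 0⊕0⊕1⊕1⊕0⊕1⊕0⊕1 = 0
Syndrome (s8...s1) = 0000 → position 0 (no error).
No correction needed.
Data bits at positions 3,5,6,7,9,10,11,12,13,14,15: 11010110101

11010110101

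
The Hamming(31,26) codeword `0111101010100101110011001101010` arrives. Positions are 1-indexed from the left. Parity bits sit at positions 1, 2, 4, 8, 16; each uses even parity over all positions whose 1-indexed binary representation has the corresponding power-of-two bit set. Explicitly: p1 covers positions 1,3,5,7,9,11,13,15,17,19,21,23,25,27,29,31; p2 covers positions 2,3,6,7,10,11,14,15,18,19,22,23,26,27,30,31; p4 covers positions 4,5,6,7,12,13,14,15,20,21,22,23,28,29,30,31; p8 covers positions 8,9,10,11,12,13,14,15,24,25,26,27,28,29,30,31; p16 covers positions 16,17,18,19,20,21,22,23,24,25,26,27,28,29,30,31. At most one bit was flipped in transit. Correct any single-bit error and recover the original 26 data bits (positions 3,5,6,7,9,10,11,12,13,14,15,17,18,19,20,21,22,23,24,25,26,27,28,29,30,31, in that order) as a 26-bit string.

11011010010110011001001010

s1: b1⊕b3⊕b5⊕b7⊕b9⊕b11⊕b13⊕b15⊕b17⊕b19⊕b21⊕b23⊕b25⊕b27⊕b29⊕b31 = 0⊕1⊕1⊕1⊕1⊕1⊕0⊕0⊕1⊕0⊕1⊕0⊕1⊕0⊕0⊕0 = 0
s2: b2⊕b3⊕b6⊕b7⊕b10⊕b11⊕b14⊕b15⊕b18⊕b19⊕b22⊕b23⊕b26⊕b27⊕b30⊕b31 = 1⊕1⊕0⊕1⊕0⊕1⊕1⊕0⊕1⊕0⊕1⊕0⊕1⊕0⊕1⊕0 = 1
s4: b4⊕b5⊕b6⊕b7⊕b12⊕b13⊕b14⊕b15⊕b20⊕b21⊕b22⊕b23⊕b28⊕b29⊕b30⊕b31 = 1⊕1⊕0⊕1⊕0⊕0⊕1⊕0⊕0⊕1⊕1⊕0⊕1⊕0⊕1⊕0 = 0
s8: b8⊕b9⊕b10⊕b11⊕b12⊕b13⊕b14⊕b15⊕b24⊕b25⊕b26⊕b27⊕b28⊕b29⊕b30⊕b31 = 0⊕1⊕0⊕1⊕0⊕0⊕1⊕0⊕0⊕1⊕1⊕0⊕1⊕0⊕1⊕0 = 1
s16: b16⊕b17⊕b18⊕b19⊕b20⊕b21⊕b22⊕b23⊕b24⊕b25⊕b26⊕b27⊕b28⊕b29⊕b30⊕b31 = 1⊕1⊕1⊕0⊕0⊕1⊕1⊕0⊕0⊕1⊕1⊕0⊕1⊕0⊕1⊕0 = 1
Syndrome (s16...s1) = 11010 → position 26.
Flip bit 26: corrected codeword = 0111101010100101110011001001010
Data bits at positions 3,5,6,7,9,10,11,12,13,14,15,17,18,19,20,21,22,23,24,25,26,27,28,29,30,31: 11011010010110011001001010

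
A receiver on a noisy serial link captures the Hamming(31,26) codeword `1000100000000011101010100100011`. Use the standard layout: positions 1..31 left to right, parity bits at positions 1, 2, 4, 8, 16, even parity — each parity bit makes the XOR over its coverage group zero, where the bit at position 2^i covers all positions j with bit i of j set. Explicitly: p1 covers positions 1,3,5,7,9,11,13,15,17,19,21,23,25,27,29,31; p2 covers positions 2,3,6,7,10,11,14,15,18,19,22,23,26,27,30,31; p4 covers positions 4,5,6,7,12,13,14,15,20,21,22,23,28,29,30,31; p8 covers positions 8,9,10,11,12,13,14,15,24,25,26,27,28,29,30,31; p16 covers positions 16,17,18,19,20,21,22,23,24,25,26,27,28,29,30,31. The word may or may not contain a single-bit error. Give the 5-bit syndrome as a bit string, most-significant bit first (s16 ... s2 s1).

s1: b1⊕b3⊕b5⊕b7⊕b9⊕b11⊕b13⊕b15⊕b17⊕b19⊕b21⊕b23⊕b25⊕b27⊕b29⊕b31 = 1⊕0⊕1⊕0⊕0⊕0⊕0⊕1⊕1⊕1⊕1⊕1⊕0⊕0⊕0⊕1 = 0
s2: b2⊕b3⊕b6⊕b7⊕b10⊕b11⊕b14⊕b15⊕b18⊕b19⊕b22⊕b23⊕b26⊕b27⊕b30⊕b31 = 0⊕0⊕0⊕0⊕0⊕0⊕0⊕1⊕0⊕1⊕0⊕1⊕1⊕0⊕1⊕1 = 0
s4: b4⊕b5⊕b6⊕b7⊕b12⊕b13⊕b14⊕b15⊕b20⊕b21⊕b22⊕b23⊕b28⊕b29⊕b30⊕b31 = 0⊕1⊕0⊕0⊕0⊕0⊕0⊕1⊕0⊕1⊕0⊕1⊕0⊕0⊕1⊕1 = 0
s8: b8⊕b9⊕b10⊕b11⊕b12⊕b13⊕b14⊕b15⊕b24⊕b25⊕b26⊕b27⊕b28⊕b29⊕b30⊕b31 = 0⊕0⊕0⊕0⊕0⊕0⊕0⊕1⊕0⊕0⊕1⊕0⊕0⊕0⊕1⊕1 = 0
s16: b16⊕b17⊕b18⊕b19⊕b20⊕b21⊕b22⊕b23⊕b24⊕b25⊕b26⊕b27⊕b28⊕b29⊕b30⊕b31 = 1⊕1⊕0⊕1⊕0⊕1⊕0⊕1⊕0⊕0⊕1⊕0⊕0⊕0⊕1⊕1 = 0
Syndrome (s16...s1) = 00000 → position 0 (no error).

00000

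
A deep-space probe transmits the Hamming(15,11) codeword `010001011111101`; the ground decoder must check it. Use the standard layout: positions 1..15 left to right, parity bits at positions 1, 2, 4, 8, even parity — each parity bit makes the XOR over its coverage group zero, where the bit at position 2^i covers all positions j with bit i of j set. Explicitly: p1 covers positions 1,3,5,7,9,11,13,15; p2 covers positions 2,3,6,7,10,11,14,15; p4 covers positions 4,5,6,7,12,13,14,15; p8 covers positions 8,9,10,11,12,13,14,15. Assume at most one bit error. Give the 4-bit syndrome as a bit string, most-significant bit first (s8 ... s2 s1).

1010

s1: b1⊕b3⊕b5⊕b7⊕b9⊕b11⊕b13⊕b15 = 0⊕0⊕0⊕0⊕1⊕1⊕1⊕1 = 0
s2: b2⊕b3⊕b6⊕b7⊕b10⊕b11⊕b14⊕b15 = 1⊕0⊕1⊕0⊕1⊕1⊕0⊕1 = 1
s4: b4⊕b5⊕b6⊕b7⊕b12⊕b13⊕b14⊕b15 = 0⊕0⊕1⊕0⊕1⊕1⊕0⊕1 = 0
s8: b8⊕b9⊕b10⊕b11⊕b12⊕b13⊕b14⊕b15 = 1⊕1⊕1⊕1⊕1⊕1⊕0⊕1 = 1
Syndrome (s8...s1) = 1010 → position 10.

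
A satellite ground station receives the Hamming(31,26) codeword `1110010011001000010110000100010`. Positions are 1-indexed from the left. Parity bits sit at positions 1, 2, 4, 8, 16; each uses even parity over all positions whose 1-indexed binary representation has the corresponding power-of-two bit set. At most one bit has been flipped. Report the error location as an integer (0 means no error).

31

s1: b1⊕b3⊕b5⊕b7⊕b9⊕b11⊕b13⊕b15⊕b17⊕b19⊕b21⊕b23⊕b25⊕b27⊕b29⊕b31 = 1⊕1⊕0⊕0⊕1⊕0⊕1⊕0⊕0⊕0⊕1⊕0⊕0⊕0⊕0⊕0 = 1
s2: b2⊕b3⊕b6⊕b7⊕b10⊕b11⊕b14⊕b15⊕b18⊕b19⊕b22⊕b23⊕b26⊕b27⊕b30⊕b31 = 1⊕1⊕1⊕0⊕1⊕0⊕0⊕0⊕1⊕0⊕0⊕0⊕1⊕0⊕1⊕0 = 1
s4: b4⊕b5⊕b6⊕b7⊕b12⊕b13⊕b14⊕b15⊕b20⊕b21⊕b22⊕b23⊕b28⊕b29⊕b30⊕b31 = 0⊕0⊕1⊕0⊕0⊕1⊕0⊕0⊕1⊕1⊕0⊕0⊕0⊕0⊕1⊕0 = 1
s8: b8⊕b9⊕b10⊕b11⊕b12⊕b13⊕b14⊕b15⊕b24⊕b25⊕b26⊕b27⊕b28⊕b29⊕b30⊕b31 = 0⊕1⊕1⊕0⊕0⊕1⊕0⊕0⊕0⊕0⊕1⊕0⊕0⊕0⊕1⊕0 = 1
s16: b16⊕b17⊕b18⊕b19⊕b20⊕b21⊕b22⊕b23⊕b24⊕b25⊕b26⊕b27⊕b28⊕b29⊕b30⊕b31 = 0⊕0⊕1⊕0⊕1⊕1⊕0⊕0⊕0⊕0⊕1⊕0⊕0⊕0⊕1⊕0 = 1
Syndrome (s16...s1) = 11111 → position 31.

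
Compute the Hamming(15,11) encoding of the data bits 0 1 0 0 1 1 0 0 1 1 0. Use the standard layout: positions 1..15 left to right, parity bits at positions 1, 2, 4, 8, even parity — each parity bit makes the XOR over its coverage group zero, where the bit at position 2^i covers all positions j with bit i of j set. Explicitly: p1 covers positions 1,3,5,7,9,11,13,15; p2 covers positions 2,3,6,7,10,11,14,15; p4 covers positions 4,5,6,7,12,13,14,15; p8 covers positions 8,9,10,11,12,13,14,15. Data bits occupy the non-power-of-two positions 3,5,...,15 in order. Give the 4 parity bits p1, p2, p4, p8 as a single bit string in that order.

1010

Place data bits at non-power-of-two positions: b3=0, b5=1, b6=0, b7=0, b9=1, b10=1, b11=0, b12=0, b13=1, b14=1, b15=0.
p1 = XOR of data positions {3,5,7,9,11,13,15} = 0⊕1⊕0⊕1⊕0⊕1⊕0 = 1
p2 = XOR of data positions {3,6,7,10,11,14,15} = 0⊕0⊕0⊕1⊕0⊕1⊕0 = 0
p4 = XOR of data positions {5,6,7,12,13,14,15} = 1⊕0⊕0⊕0⊕1⊕1⊕0 = 1
p8 = XOR of data positions {9,10,11,12,13,14,15} = 1⊕1⊕0⊕0⊕1⊕1⊕0 = 0
Parity bits p1,p2,p4,p8 = 1010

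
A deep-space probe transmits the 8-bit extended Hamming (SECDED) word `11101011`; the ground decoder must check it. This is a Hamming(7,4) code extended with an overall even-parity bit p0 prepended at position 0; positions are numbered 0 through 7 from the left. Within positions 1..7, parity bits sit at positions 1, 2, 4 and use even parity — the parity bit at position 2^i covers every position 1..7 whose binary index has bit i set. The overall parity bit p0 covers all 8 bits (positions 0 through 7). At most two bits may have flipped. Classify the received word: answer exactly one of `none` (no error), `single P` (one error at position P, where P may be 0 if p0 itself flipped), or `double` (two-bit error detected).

s1: b1⊕b3⊕b5⊕b7 = 1⊕0⊕0⊕1 = 0
s2: b2⊕b3⊕b6⊕b7 = 1⊕0⊕1⊕1 = 1
s4: b4⊕b5⊕b6⊕b7 = 1⊕0⊕1⊕1 = 1
Syndrome (s4...s1) = 110 → position 6.
Overall parity (XOR of all 8 bits, including p0): 1⊕1⊕1⊕0⊕1⊕0⊕1⊕1 = 0
Overall=0, syndrome position=6 → double-bit error detected (uncorrectable).

double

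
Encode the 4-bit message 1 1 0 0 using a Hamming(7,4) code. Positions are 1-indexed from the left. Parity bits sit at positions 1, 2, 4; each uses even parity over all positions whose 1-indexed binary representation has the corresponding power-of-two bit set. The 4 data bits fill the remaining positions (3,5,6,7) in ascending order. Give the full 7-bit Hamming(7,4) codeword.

Place data bits at non-power-of-two positions: b3=1, b5=1, b6=0, b7=0.
p1 = XOR of data positions {3,5,7} = 1⊕1⊕0 = 0
p2 = XOR of data positions {3,6,7} = 1⊕0⊕0 = 1
p4 = XOR of data positions {5,6,7} = 1⊕0⊕0 = 1
Codeword b1..b7 = 0111100

0111100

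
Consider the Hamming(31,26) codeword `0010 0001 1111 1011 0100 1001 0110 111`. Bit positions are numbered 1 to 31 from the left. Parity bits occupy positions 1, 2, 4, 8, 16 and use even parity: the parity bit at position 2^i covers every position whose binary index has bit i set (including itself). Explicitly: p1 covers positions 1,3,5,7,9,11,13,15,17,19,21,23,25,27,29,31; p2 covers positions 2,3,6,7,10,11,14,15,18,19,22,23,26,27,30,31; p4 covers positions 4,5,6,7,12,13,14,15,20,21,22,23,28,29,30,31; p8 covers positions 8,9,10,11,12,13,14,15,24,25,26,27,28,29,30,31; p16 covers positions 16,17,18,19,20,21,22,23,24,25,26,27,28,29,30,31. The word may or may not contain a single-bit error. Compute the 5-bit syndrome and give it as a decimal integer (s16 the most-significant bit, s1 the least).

s1: b1⊕b3⊕b5⊕b7⊕b9⊕b11⊕b13⊕b15⊕b17⊕b19⊕b21⊕b23⊕b25⊕b27⊕b29⊕b31 = 0⊕1⊕0⊕0⊕1⊕1⊕1⊕1⊕0⊕0⊕1⊕0⊕0⊕1⊕1⊕1 = 1
s2: b2⊕b3⊕b6⊕b7⊕b10⊕b11⊕b14⊕b15⊕b18⊕b19⊕b22⊕b23⊕b26⊕b27⊕b30⊕b31 = 0⊕1⊕0⊕0⊕1⊕1⊕0⊕1⊕1⊕0⊕0⊕0⊕1⊕1⊕1⊕1 = 1
s4: b4⊕b5⊕b6⊕b7⊕b12⊕b13⊕b14⊕b15⊕b20⊕b21⊕b22⊕b23⊕b28⊕b29⊕b30⊕b31 = 0⊕0⊕0⊕0⊕1⊕1⊕0⊕1⊕0⊕1⊕0⊕0⊕0⊕1⊕1⊕1 = 1
s8: b8⊕b9⊕b10⊕b11⊕b12⊕b13⊕b14⊕b15⊕b24⊕b25⊕b26⊕b27⊕b28⊕b29⊕b30⊕b31 = 1⊕1⊕1⊕1⊕1⊕1⊕0⊕1⊕1⊕0⊕1⊕1⊕0⊕1⊕1⊕1 = 1
s16: b16⊕b17⊕b18⊕b19⊕b20⊕b21⊕b22⊕b23⊕b24⊕b25⊕b26⊕b27⊕b28⊕b29⊕b30⊕b31 = 1⊕0⊕1⊕0⊕0⊕1⊕0⊕0⊕1⊕0⊕1⊕1⊕0⊕1⊕1⊕1 = 1
Syndrome (s16...s1) = 11111 → position 31.

31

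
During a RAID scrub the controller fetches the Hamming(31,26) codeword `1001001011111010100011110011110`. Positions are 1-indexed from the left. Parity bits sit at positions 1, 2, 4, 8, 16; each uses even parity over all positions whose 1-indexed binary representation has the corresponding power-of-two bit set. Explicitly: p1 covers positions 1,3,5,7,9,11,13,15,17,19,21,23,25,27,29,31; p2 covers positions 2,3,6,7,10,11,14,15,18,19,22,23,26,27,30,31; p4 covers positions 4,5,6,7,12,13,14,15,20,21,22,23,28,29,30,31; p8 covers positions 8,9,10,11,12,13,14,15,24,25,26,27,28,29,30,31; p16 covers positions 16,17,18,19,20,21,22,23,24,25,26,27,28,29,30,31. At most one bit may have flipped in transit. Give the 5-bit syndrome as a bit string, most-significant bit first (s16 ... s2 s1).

11101

s1: b1⊕b3⊕b5⊕b7⊕b9⊕b11⊕b13⊕b15⊕b17⊕b19⊕b21⊕b23⊕b25⊕b27⊕b29⊕b31 = 1⊕0⊕0⊕1⊕1⊕1⊕1⊕1⊕1⊕0⊕1⊕1⊕0⊕1⊕1⊕0 = 1
s2: b2⊕b3⊕b6⊕b7⊕b10⊕b11⊕b14⊕b15⊕b18⊕b19⊕b22⊕b23⊕b26⊕b27⊕b30⊕b31 = 0⊕0⊕0⊕1⊕1⊕1⊕0⊕1⊕0⊕0⊕1⊕1⊕0⊕1⊕1⊕0 = 0
s4: b4⊕b5⊕b6⊕b7⊕b12⊕b13⊕b14⊕b15⊕b20⊕b21⊕b22⊕b23⊕b28⊕b29⊕b30⊕b31 = 1⊕0⊕0⊕1⊕1⊕1⊕0⊕1⊕0⊕1⊕1⊕1⊕1⊕1⊕1⊕0 = 1
s8: b8⊕b9⊕b10⊕b11⊕b12⊕b13⊕b14⊕b15⊕b24⊕b25⊕b26⊕b27⊕b28⊕b29⊕b30⊕b31 = 0⊕1⊕1⊕1⊕1⊕1⊕0⊕1⊕1⊕0⊕0⊕1⊕1⊕1⊕1⊕0 = 1
s16: b16⊕b17⊕b18⊕b19⊕b20⊕b21⊕b22⊕b23⊕b24⊕b25⊕b26⊕b27⊕b28⊕b29⊕b30⊕b31 = 0⊕1⊕0⊕0⊕0⊕1⊕1⊕1⊕1⊕0⊕0⊕1⊕1⊕1⊕1⊕0 = 1
Syndrome (s16...s1) = 11101 → position 29.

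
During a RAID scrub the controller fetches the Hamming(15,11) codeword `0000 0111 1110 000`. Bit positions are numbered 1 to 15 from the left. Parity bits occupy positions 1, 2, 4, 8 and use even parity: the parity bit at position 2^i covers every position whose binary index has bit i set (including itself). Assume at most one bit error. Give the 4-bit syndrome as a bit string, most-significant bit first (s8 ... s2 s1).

0001

s1: b1⊕b3⊕b5⊕b7⊕b9⊕b11⊕b13⊕b15 = 0⊕0⊕0⊕1⊕1⊕1⊕0⊕0 = 1
s2: b2⊕b3⊕b6⊕b7⊕b10⊕b11⊕b14⊕b15 = 0⊕0⊕1⊕1⊕1⊕1⊕0⊕0 = 0
s4: b4⊕b5⊕b6⊕b7⊕b12⊕b13⊕b14⊕b15 = 0⊕0⊕1⊕1⊕0⊕0⊕0⊕0 = 0
s8: b8⊕b9⊕b10⊕b11⊕b12⊕b13⊕b14⊕b15 = 1⊕1⊕1⊕1⊕0⊕0⊕0⊕0 = 0
Syndrome (s8...s1) = 0001 → position 1.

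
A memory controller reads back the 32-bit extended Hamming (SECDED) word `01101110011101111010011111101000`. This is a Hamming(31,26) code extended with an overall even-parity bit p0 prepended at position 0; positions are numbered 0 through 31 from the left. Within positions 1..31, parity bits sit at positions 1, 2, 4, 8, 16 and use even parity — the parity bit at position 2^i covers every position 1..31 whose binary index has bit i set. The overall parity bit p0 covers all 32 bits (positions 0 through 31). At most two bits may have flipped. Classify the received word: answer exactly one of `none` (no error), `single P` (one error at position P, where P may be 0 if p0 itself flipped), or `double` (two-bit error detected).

double

s1: b1⊕b3⊕b5⊕b7⊕b9⊕b11⊕b13⊕b15⊕b17⊕b19⊕b21⊕b23⊕b25⊕b27⊕b29⊕b31 = 1⊕0⊕1⊕0⊕1⊕1⊕1⊕1⊕0⊕0⊕1⊕1⊕1⊕0⊕0⊕0 = 1
s2: b2⊕b3⊕b6⊕b7⊕b10⊕b11⊕b14⊕b15⊕b18⊕b19⊕b22⊕b23⊕b26⊕b27⊕b30⊕b31 = 1⊕0⊕1⊕0⊕1⊕1⊕1⊕1⊕1⊕0⊕1⊕1⊕1⊕0⊕0⊕0 = 0
s4: b4⊕b5⊕b6⊕b7⊕b12⊕b13⊕b14⊕b15⊕b20⊕b21⊕b22⊕b23⊕b28⊕b29⊕b30⊕b31 = 1⊕1⊕1⊕0⊕0⊕1⊕1⊕1⊕0⊕1⊕1⊕1⊕1⊕0⊕0⊕0 = 0
s8: b8⊕b9⊕b10⊕b11⊕b12⊕b13⊕b14⊕b15⊕b24⊕b25⊕b26⊕b27⊕b28⊕b29⊕b30⊕b31 = 0⊕1⊕1⊕1⊕0⊕1⊕1⊕1⊕1⊕1⊕1⊕0⊕1⊕0⊕0⊕0 = 0
s16: b16⊕b17⊕b18⊕b19⊕b20⊕b21⊕b22⊕b23⊕b24⊕b25⊕b26⊕b27⊕b28⊕b29⊕b30⊕b31 = 1⊕0⊕1⊕0⊕0⊕1⊕1⊕1⊕1⊕1⊕1⊕0⊕1⊕0⊕0⊕0 = 1
Syndrome (s16...s1) = 10001 → position 17.
Overall parity (XOR of all 32 bits, including p0): 0⊕1⊕1⊕0⊕1⊕1⊕1⊕0⊕0⊕1⊕1⊕1⊕0⊕1⊕1⊕1⊕1⊕0⊕1⊕0⊕0⊕1⊕1⊕1⊕1⊕1⊕1⊕0⊕1⊕0⊕0⊕0 = 0
Overall=0, syndrome position=17 → double-bit error detected (uncorrectable).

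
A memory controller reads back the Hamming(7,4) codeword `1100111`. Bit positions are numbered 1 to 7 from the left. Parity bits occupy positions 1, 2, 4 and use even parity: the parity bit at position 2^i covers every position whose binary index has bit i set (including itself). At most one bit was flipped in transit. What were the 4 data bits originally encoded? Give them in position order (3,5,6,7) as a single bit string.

s1: b1⊕b3⊕b5⊕b7 = 1⊕0⊕1⊕1 = 1
s2: b2⊕b3⊕b6⊕b7 = 1⊕0⊕1⊕1 = 1
s4: b4⊕b5⊕b6⊕b7 = 0⊕1⊕1⊕1 = 1
Syndrome (s4...s1) = 111 → position 7.
Flip bit 7: corrected codeword = 1100110
Data bits at positions 3,5,6,7: 0110

0110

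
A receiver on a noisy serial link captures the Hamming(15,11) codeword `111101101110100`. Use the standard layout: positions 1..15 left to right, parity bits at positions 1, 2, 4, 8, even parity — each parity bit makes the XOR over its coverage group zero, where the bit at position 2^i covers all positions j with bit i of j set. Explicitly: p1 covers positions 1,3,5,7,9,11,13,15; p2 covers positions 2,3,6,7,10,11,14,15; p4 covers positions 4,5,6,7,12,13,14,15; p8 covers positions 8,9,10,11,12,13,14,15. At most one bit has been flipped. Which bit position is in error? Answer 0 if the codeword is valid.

s1: b1⊕b3⊕b5⊕b7⊕b9⊕b11⊕b13⊕b15 = 1⊕1⊕0⊕1⊕1⊕1⊕1⊕0 = 0
s2: b2⊕b3⊕b6⊕b7⊕b10⊕b11⊕b14⊕b15 = 1⊕1⊕1⊕1⊕1⊕1⊕0⊕0 = 0
s4: b4⊕b5⊕b6⊕b7⊕b12⊕b13⊕b14⊕b15 = 1⊕0⊕1⊕1⊕0⊕1⊕0⊕0 = 0
s8: b8⊕b9⊕b10⊕b11⊕b12⊕b13⊕b14⊕b15 = 0⊕1⊕1⊕1⊕0⊕1⊕0⊕0 = 0
Syndrome (s8...s1) = 0000 → position 0 (no error).

0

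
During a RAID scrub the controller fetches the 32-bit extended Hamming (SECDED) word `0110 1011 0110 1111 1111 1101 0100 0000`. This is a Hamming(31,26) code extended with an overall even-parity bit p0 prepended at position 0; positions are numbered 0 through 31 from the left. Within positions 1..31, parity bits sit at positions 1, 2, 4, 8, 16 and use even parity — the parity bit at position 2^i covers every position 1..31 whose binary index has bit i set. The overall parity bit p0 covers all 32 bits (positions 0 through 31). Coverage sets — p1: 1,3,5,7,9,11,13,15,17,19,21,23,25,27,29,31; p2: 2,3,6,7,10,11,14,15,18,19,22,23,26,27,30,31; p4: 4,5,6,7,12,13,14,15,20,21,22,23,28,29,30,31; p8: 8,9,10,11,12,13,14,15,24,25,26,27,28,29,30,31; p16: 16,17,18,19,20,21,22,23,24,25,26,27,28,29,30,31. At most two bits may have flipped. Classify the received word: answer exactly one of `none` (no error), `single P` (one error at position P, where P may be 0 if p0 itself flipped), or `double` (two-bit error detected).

single 10

s1: b1⊕b3⊕b5⊕b7⊕b9⊕b11⊕b13⊕b15⊕b17⊕b19⊕b21⊕b23⊕b25⊕b27⊕b29⊕b31 = 1⊕0⊕0⊕1⊕1⊕0⊕1⊕1⊕1⊕1⊕1⊕1⊕1⊕0⊕0⊕0 = 0
s2: b2⊕b3⊕b6⊕b7⊕b10⊕b11⊕b14⊕b15⊕b18⊕b19⊕b22⊕b23⊕b26⊕b27⊕b30⊕b31 = 1⊕0⊕1⊕1⊕1⊕0⊕1⊕1⊕1⊕1⊕0⊕1⊕0⊕0⊕0⊕0 = 1
s4: b4⊕b5⊕b6⊕b7⊕b12⊕b13⊕b14⊕b15⊕b20⊕b21⊕b22⊕b23⊕b28⊕b29⊕b30⊕b31 = 1⊕0⊕1⊕1⊕1⊕1⊕1⊕1⊕1⊕1⊕0⊕1⊕0⊕0⊕0⊕0 = 0
s8: b8⊕b9⊕b10⊕b11⊕b12⊕b13⊕b14⊕b15⊕b24⊕b25⊕b26⊕b27⊕b28⊕b29⊕b30⊕b31 = 0⊕1⊕1⊕0⊕1⊕1⊕1⊕1⊕0⊕1⊕0⊕0⊕0⊕0⊕0⊕0 = 1
s16: b16⊕b17⊕b18⊕b19⊕b20⊕b21⊕b22⊕b23⊕b24⊕b25⊕b26⊕b27⊕b28⊕b29⊕b30⊕b31 = 1⊕1⊕1⊕1⊕1⊕1⊕0⊕1⊕0⊕1⊕0⊕0⊕0⊕0⊕0⊕0 = 0
Syndrome (s16...s1) = 01010 → position 10.
Overall parity (XOR of all 32 bits, including p0): 0⊕1⊕1⊕0⊕1⊕0⊕1⊕1⊕0⊕1⊕1⊕0⊕1⊕1⊕1⊕1⊕1⊕1⊕1⊕1⊕1⊕1⊕0⊕1⊕0⊕1⊕0⊕0⊕0⊕0⊕0⊕0 = 1
Overall=1, syndrome position=10 → single-bit error at position 10.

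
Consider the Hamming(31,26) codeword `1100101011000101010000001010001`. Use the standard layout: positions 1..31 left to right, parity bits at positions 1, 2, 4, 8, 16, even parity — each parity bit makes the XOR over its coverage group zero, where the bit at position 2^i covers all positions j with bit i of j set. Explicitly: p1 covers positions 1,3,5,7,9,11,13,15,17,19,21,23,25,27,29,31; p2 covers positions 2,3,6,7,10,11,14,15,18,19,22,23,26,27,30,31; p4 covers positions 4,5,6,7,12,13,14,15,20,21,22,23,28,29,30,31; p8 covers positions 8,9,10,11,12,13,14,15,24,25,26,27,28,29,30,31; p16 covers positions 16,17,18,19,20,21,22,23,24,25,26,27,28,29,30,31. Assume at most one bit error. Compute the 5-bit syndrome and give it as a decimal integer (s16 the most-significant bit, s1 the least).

19

s1: b1⊕b3⊕b5⊕b7⊕b9⊕b11⊕b13⊕b15⊕b17⊕b19⊕b21⊕b23⊕b25⊕b27⊕b29⊕b31 = 1⊕0⊕1⊕1⊕1⊕0⊕0⊕0⊕0⊕0⊕0⊕0⊕1⊕1⊕0⊕1 = 1
s2: b2⊕b3⊕b6⊕b7⊕b10⊕b11⊕b14⊕b15⊕b18⊕b19⊕b22⊕b23⊕b26⊕b27⊕b30⊕b31 = 1⊕0⊕0⊕1⊕1⊕0⊕1⊕0⊕1⊕0⊕0⊕0⊕0⊕1⊕0⊕1 = 1
s4: b4⊕b5⊕b6⊕b7⊕b12⊕b13⊕b14⊕b15⊕b20⊕b21⊕b22⊕b23⊕b28⊕b29⊕b30⊕b31 = 0⊕1⊕0⊕1⊕0⊕0⊕1⊕0⊕0⊕0⊕0⊕0⊕0⊕0⊕0⊕1 = 0
s8: b8⊕b9⊕b10⊕b11⊕b12⊕b13⊕b14⊕b15⊕b24⊕b25⊕b26⊕b27⊕b28⊕b29⊕b30⊕b31 = 0⊕1⊕1⊕0⊕0⊕0⊕1⊕0⊕0⊕1⊕0⊕1⊕0⊕0⊕0⊕1 = 0
s16: b16⊕b17⊕b18⊕b19⊕b20⊕b21⊕b22⊕b23⊕b24⊕b25⊕b26⊕b27⊕b28⊕b29⊕b30⊕b31 = 1⊕0⊕1⊕0⊕0⊕0⊕0⊕0⊕0⊕1⊕0⊕1⊕0⊕0⊕0⊕1 = 1
Syndrome (s16...s1) = 10011 → position 19.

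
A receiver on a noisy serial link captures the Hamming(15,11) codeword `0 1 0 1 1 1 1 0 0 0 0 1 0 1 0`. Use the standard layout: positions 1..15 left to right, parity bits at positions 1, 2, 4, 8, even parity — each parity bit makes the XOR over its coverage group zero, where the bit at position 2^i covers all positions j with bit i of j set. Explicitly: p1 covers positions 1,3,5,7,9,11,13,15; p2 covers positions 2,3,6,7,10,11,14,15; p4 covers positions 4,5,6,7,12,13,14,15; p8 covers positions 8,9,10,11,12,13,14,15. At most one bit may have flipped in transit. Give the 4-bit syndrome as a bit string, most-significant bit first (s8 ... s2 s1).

0000

s1: b1⊕b3⊕b5⊕b7⊕b9⊕b11⊕b13⊕b15 = 0⊕0⊕1⊕1⊕0⊕0⊕0⊕0 = 0
s2: b2⊕b3⊕b6⊕b7⊕b10⊕b11⊕b14⊕b15 = 1⊕0⊕1⊕1⊕0⊕0⊕1⊕0 = 0
s4: b4⊕b5⊕b6⊕b7⊕b12⊕b13⊕b14⊕b15 = 1⊕1⊕1⊕1⊕1⊕0⊕1⊕0 = 0
s8: b8⊕b9⊕b10⊕b11⊕b12⊕b13⊕b14⊕b15 = 0⊕0⊕0⊕0⊕1⊕0⊕1⊕0 = 0
Syndrome (s8...s1) = 0000 → position 0 (no error).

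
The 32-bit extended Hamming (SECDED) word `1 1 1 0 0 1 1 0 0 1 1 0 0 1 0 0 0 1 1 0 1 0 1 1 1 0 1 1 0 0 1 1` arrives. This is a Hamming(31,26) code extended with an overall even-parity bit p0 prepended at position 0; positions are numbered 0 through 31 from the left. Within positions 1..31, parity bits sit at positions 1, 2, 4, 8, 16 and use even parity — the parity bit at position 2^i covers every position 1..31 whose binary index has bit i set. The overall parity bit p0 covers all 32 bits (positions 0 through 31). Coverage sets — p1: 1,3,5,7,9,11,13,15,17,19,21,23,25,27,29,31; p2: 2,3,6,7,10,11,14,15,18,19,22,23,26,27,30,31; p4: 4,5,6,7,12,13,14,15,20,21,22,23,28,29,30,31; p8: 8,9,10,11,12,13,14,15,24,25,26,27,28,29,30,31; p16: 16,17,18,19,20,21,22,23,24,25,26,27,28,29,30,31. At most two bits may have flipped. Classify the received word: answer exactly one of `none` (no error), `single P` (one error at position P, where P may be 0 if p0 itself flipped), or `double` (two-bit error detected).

s1: b1⊕b3⊕b5⊕b7⊕b9⊕b11⊕b13⊕b15⊕b17⊕b19⊕b21⊕b23⊕b25⊕b27⊕b29⊕b31 = 1⊕0⊕1⊕0⊕1⊕0⊕1⊕0⊕1⊕0⊕0⊕1⊕0⊕1⊕0⊕1 = 0
s2: b2⊕b3⊕b6⊕b7⊕b10⊕b11⊕b14⊕b15⊕b18⊕b19⊕b22⊕b23⊕b26⊕b27⊕b30⊕b31 = 1⊕0⊕1⊕0⊕1⊕0⊕0⊕0⊕1⊕0⊕1⊕1⊕1⊕1⊕1⊕1 = 0
s4: b4⊕b5⊕b6⊕b7⊕b12⊕b13⊕b14⊕b15⊕b20⊕b21⊕b22⊕b23⊕b28⊕b29⊕b30⊕b31 = 0⊕1⊕1⊕0⊕0⊕1⊕0⊕0⊕1⊕0⊕1⊕1⊕0⊕0⊕1⊕1 = 0
s8: b8⊕b9⊕b10⊕b11⊕b12⊕b13⊕b14⊕b15⊕b24⊕b25⊕b26⊕b27⊕b28⊕b29⊕b30⊕b31 = 0⊕1⊕1⊕0⊕0⊕1⊕0⊕0⊕1⊕0⊕1⊕1⊕0⊕0⊕1⊕1 = 0
s16: b16⊕b17⊕b18⊕b19⊕b20⊕b21⊕b22⊕b23⊕b24⊕b25⊕b26⊕b27⊕b28⊕b29⊕b30⊕b31 = 0⊕1⊕1⊕0⊕1⊕0⊕1⊕1⊕1⊕0⊕1⊕1⊕0⊕0⊕1⊕1 = 0
Syndrome (s16...s1) = 00000 → position 0 (no error).
Overall parity (XOR of all 32 bits, including p0): 1⊕1⊕1⊕0⊕0⊕1⊕1⊕0⊕0⊕1⊕1⊕0⊕0⊕1⊕0⊕0⊕0⊕1⊕1⊕0⊕1⊕0⊕1⊕1⊕1⊕0⊕1⊕1⊕0⊕0⊕1⊕1 = 0
Overall=0, syndrome position=0 → no error.

none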